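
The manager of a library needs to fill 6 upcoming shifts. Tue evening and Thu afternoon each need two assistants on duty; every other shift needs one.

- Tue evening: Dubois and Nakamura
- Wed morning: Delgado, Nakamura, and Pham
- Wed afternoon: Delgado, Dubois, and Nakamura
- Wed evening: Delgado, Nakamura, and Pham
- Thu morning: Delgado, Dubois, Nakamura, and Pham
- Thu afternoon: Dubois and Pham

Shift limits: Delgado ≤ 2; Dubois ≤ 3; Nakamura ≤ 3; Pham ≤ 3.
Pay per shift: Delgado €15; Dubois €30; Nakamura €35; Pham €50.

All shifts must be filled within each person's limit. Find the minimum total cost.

€240

Tue evening can only be covered by Dubois and Nakamura, so that assignment is forced.
Thu afternoon can only be covered by Dubois and Pham, so that assignment is forced.
Picking the cheapest available assistant for each shift independently would cost €205, but that ignores the shift limits.
An optimal schedule: Tue evening→Dubois+Nakamura, Wed morning→Delgado, Wed afternoon→Delgado, Wed evening→Nakamura, Thu morning→Dubois, Thu afternoon→Dubois+Pham.
Total: 30 + 35 + 15 + 15 + 35 + 30 + 30 + 50 = €240.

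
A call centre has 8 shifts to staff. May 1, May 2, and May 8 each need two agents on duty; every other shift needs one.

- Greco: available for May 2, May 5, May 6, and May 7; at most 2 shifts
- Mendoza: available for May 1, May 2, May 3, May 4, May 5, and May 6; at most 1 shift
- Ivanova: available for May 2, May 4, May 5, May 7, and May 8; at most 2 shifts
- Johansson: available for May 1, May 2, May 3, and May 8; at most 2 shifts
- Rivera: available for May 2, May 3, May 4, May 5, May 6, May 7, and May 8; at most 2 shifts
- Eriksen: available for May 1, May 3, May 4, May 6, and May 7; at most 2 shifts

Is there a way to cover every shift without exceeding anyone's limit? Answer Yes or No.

One valid schedule: May 1→Mendoza+Johansson, May 2→Greco+Rivera, May 3→Rivera, May 4→Ivanova, May 5→Greco, May 6→Eriksen, May 7→Eriksen, May 8→Ivanova+Johansson.
Loads: Greco 2/2, Mendoza 1/1, Ivanova 2/2, Johansson 2/2, Rivera 2/2, Eriksen 2/2 — all within limits.

Yes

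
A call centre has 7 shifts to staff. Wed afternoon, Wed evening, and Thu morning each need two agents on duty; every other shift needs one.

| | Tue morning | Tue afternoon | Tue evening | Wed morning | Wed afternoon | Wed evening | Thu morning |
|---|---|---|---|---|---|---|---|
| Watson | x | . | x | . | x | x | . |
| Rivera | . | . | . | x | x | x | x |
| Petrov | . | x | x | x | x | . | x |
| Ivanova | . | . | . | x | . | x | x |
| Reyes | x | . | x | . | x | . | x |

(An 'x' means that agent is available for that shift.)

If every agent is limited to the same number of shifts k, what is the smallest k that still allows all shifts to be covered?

With 5 agents and 10 worker-slots to fill, someone must work at least ⌈10/5⌉ = 2 shifts, so k ≥ 2.
k = 2 works: Tue morning→Watson, Tue afternoon→Petrov, Tue evening→Watson, Wed morning→Rivera, Wed afternoon→Petrov+Reyes, Wed evening→Rivera+Ivanova, Thu morning→Ivanova+Reyes.
Loads: Watson 2, Rivera 2, Petrov 2, Ivanova 2, Reyes 2 — all ≤ 2.

2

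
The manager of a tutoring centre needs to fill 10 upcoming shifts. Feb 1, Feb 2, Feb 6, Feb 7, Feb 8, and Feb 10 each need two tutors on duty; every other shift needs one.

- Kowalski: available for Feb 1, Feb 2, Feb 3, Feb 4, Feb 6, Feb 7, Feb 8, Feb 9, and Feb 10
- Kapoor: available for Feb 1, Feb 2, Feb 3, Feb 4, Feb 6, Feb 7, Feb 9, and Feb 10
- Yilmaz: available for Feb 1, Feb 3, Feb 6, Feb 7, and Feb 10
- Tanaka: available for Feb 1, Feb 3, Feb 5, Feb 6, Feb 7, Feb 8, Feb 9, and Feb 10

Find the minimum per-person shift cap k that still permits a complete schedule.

4

With 4 tutors and 16 worker-slots to fill, someone must work at least ⌈16/4⌉ = 4 shifts, so k ≥ 4.
k = 4 works: Feb 1→Kapoor+Yilmaz, Feb 2→Kowalski+Kapoor, Feb 3→Kapoor, Feb 4→Kowalski, Feb 5→Tanaka, Feb 6→Kapoor+Yilmaz, Feb 7→Yilmaz+Tanaka, Feb 8→Kowalski+Tanaka, Feb 9→Kowalski, Feb 10→Yilmaz+Tanaka.
Loads: Kowalski 4, Kapoor 4, Yilmaz 4, Tanaka 4 — all ≤ 4.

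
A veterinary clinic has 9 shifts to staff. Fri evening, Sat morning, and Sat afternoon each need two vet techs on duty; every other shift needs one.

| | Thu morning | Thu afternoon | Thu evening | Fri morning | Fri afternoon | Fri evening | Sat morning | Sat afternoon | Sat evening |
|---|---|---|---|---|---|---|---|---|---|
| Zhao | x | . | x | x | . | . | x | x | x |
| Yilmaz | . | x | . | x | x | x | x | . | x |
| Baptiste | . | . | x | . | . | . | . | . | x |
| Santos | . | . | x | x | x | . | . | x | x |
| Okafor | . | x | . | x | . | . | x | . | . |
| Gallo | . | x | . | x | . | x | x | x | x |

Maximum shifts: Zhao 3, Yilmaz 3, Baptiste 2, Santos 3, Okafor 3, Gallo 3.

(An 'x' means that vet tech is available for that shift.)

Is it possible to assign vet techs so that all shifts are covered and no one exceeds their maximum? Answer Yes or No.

Thu morning can only be covered by Zhao, so that assignment is forced.
Fri evening can only be covered by Yilmaz and Gallo, so that assignment is forced.
One valid schedule: Thu morning→Zhao, Thu afternoon→Yilmaz, Thu evening→Zhao, Fri morning→Santos, Fri afternoon→Yilmaz, Fri evening→Yilmaz+Gallo, Sat morning→Okafor+Gallo, Sat afternoon→Zhao+Santos, Sat evening→Baptiste.
Loads: Zhao 3/3, Yilmaz 3/3, Baptiste 1/2, Santos 2/3, Okafor 1/3, Gallo 2/3 — all within limits.

Yes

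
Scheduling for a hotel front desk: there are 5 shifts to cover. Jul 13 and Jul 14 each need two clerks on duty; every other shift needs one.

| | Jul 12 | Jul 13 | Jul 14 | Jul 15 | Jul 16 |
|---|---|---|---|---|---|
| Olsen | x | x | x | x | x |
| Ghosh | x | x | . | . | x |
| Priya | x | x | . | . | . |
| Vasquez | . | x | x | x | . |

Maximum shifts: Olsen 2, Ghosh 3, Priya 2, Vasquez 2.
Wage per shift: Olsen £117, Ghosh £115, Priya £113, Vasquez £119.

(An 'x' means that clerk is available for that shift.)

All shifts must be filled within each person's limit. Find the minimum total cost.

Jul 14 can only be covered by Olsen and Vasquez, so that assignment is forced.
Picking the cheapest available clerk for each shift independently would cost £809, and that bound is achievable.
An optimal schedule: Jul 12→Priya, Jul 13→Priya+Ghosh, Jul 14→Olsen+Vasquez, Jul 15→Olsen, Jul 16→Ghosh.
Total: 113 + 113 + 115 + 117 + 119 + 117 + 115 = £809.

£809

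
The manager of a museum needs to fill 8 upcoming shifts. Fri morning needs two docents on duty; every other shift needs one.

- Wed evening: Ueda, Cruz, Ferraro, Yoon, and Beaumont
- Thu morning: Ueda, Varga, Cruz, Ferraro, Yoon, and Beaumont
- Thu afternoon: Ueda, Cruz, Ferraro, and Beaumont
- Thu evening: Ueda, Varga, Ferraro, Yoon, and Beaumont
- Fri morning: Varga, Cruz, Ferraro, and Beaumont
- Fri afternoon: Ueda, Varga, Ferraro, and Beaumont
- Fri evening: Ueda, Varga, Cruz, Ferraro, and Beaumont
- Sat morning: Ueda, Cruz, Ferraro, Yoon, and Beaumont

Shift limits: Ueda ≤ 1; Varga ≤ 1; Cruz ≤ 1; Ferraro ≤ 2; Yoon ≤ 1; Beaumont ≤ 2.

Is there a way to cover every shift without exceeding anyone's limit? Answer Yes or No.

Total capacity is 1+1+1+2+1+2 = 8 but 9 worker-slots are needed — infeasible.

No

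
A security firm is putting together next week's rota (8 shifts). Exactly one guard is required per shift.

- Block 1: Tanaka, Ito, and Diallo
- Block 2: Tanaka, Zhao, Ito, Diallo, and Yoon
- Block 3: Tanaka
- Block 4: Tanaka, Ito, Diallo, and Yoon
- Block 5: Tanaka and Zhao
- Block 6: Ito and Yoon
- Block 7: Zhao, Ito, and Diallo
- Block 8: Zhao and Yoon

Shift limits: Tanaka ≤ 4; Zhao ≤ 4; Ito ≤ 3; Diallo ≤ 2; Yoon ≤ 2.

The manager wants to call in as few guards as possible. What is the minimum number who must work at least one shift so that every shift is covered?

8 slots to fill and no one can take more than 4, so at least ⌈8/4⌉ = 2 guards are needed.
No set of 2 guards can cover every shift (each such set leaves at least one shift with no one available or exceeds a cap).
Tanaka, Zhao, and Ito alone can cover everything: Block 1→Tanaka, Block 2→Zhao, Block 3→Tanaka, Block 4→Tanaka, Block 5→Tanaka, Block 6→Ito, Block 7→Zhao, Block 8→Zhao.

3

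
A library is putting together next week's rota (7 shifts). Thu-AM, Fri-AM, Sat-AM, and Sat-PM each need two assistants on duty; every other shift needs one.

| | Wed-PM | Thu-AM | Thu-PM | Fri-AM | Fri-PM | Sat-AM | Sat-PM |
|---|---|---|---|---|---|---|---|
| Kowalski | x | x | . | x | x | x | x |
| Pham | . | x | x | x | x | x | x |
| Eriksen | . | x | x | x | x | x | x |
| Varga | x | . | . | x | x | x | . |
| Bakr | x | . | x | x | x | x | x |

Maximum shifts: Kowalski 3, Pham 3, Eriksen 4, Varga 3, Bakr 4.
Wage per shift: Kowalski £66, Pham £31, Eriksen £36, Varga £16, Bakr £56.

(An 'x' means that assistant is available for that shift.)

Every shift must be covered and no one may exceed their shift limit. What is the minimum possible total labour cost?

£341

Picking the cheapest available assistant for each shift independently would cost £291, but that ignores the shift limits.
An optimal schedule: Wed-PM→Varga, Thu-AM→Pham+Eriksen, Thu-PM→Pham, Fri-AM→Varga+Eriksen, Fri-PM→Varga, Sat-AM→Eriksen+Bakr, Sat-PM→Pham+Eriksen.
Total: 16 + 31 + 36 + 31 + 16 + 36 + 16 + 36 + 56 + 31 + 36 = £341.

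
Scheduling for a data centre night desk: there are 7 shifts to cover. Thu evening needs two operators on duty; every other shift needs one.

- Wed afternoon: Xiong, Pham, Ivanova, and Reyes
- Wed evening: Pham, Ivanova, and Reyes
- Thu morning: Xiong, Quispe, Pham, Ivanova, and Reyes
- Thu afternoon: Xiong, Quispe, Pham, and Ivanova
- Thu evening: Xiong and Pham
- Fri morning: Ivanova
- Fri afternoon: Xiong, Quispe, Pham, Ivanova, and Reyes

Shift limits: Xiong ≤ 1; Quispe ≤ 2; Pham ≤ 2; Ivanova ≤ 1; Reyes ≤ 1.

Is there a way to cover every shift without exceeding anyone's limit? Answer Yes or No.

No

Total capacity is 1+2+2+1+1 = 7 but 8 worker-slots are needed — infeasible.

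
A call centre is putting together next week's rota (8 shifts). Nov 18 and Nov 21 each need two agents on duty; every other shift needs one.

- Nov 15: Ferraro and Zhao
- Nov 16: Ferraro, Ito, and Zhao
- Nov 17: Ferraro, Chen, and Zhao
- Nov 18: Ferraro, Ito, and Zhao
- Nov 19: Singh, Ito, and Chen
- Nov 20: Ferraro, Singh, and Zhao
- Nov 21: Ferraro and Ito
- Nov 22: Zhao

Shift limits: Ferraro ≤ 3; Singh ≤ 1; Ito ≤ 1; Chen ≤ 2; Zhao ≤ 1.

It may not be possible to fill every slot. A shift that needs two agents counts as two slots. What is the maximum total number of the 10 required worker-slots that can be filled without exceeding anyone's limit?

Total capacity across all agents is 3+1+1+2+1 = 8, and 10 slots are needed, so at most 8 can be filled.
An assignment achieving 8: Nov 15→Ferraro, Nov 16→Ferraro, Nov 17→Chen, Nov 19→Chen, Nov 20→Singh, Nov 21→Ferraro+Ito, Nov 22→Zhao.
Loads: Ferraro 3/3, Singh 1/1, Ito 1/1, Chen 2/2, Zhao 1/1.

8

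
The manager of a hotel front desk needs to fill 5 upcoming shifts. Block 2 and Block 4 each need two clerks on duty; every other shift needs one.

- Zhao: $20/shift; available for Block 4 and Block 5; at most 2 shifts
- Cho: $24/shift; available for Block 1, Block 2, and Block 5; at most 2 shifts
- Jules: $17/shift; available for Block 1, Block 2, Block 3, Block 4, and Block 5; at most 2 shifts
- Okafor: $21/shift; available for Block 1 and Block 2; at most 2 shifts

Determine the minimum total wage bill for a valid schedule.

Block 3 can only be covered by Jules, so that assignment is forced.
Block 4 can only be covered by Zhao and Jules, so that assignment is forced.
Picking the cheapest available clerk for each shift independently would cost $126, but that ignores the shift limits.
An optimal schedule: Block 1→Okafor, Block 2→Okafor+Cho, Block 3→Jules, Block 4→Jules+Zhao, Block 5→Zhao.
Total: 21 + 21 + 24 + 17 + 17 + 20 + 20 = $140.

$140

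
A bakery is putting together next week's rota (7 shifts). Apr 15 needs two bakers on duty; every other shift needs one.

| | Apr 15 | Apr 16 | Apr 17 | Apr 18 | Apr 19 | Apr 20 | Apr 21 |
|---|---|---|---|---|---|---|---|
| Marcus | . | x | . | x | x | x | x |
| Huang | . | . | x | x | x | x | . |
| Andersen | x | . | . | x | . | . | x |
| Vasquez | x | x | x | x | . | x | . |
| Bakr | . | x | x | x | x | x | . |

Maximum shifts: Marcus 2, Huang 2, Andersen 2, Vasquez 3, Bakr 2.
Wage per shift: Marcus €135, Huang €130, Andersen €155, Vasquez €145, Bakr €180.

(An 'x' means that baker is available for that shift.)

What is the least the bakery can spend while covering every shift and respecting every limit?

Apr 15 can only be covered by Andersen and Vasquez, so that assignment is forced.
Picking the cheapest available baker for each shift independently would cost €1090, but that ignores the shift limits.
An optimal schedule: Apr 15→Vasquez+Andersen, Apr 16→Marcus, Apr 17→Huang, Apr 18→Vasquez, Apr 19→Huang, Apr 20→Vasquez, Apr 21→Marcus.
Total: 145 + 155 + 135 + 130 + 145 + 130 + 145 + 135 = €1120.

€1120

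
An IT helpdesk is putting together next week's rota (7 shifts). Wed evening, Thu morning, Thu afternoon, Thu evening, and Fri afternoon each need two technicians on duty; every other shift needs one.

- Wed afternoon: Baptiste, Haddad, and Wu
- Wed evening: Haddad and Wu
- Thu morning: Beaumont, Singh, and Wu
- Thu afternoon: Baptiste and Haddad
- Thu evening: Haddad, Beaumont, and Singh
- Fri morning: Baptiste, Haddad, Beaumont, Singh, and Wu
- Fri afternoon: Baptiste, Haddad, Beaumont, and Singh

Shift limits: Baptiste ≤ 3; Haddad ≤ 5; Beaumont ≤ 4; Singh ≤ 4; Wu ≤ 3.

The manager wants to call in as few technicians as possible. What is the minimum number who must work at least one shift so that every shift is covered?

12 slots to fill and no one can take more than 5, so at least ⌈12/5⌉ = 3 technicians are needed.
Shifts {Thu morning, Thu afternoon} need 4 slots, but among the technicians available for them (Baptiste, Haddad, Beaumont, Singh, and Wu) any 3 together supply at most 3. So 3 technicians are not enough.
Baptiste, Haddad, Beaumont, and Wu alone can cover everything: Wed afternoon→Baptiste, Wed evening→Haddad+Wu, Thu morning→Beaumont+Wu, Thu afternoon→Baptiste+Haddad, Thu evening→Haddad+Beaumont, Fri morning→Haddad, Fri afternoon→Baptiste+Haddad.

4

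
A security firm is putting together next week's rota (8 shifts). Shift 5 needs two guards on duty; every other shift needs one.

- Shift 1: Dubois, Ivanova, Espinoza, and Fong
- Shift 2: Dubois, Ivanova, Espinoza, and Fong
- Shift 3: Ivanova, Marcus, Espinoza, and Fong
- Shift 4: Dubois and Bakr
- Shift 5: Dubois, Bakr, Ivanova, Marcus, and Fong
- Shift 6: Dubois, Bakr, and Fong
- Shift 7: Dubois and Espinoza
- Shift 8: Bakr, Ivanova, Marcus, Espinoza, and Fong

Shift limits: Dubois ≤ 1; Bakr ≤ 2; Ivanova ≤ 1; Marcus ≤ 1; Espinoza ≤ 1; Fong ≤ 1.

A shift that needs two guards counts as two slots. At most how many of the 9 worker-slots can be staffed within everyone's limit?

7

Total capacity across all guards is 1+2+1+1+1+1 = 7, and 9 slots are needed, so at most 7 can be filled.
An assignment achieving 7: Shift 1→Ivanova, Shift 2→Fong, Shift 3→Marcus, Shift 4→Dubois, Shift 5→Bakr, Shift 6→Bakr, Shift 7→Espinoza.
Loads: Dubois 1/1, Bakr 2/2, Ivanova 1/1, Marcus 1/1, Espinoza 1/1, Fong 1/1.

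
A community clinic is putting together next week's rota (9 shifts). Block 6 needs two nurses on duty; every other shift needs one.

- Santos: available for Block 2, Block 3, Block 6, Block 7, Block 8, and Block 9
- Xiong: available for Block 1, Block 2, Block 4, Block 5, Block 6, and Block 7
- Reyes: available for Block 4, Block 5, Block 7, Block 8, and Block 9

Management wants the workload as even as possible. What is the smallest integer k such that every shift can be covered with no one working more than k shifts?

With 3 nurses and 10 worker-slots to fill, someone must work at least ⌈10/3⌉ = 4 shifts, so k ≥ 4.
k = 4 works: Block 1→Xiong, Block 2→Santos, Block 3→Santos, Block 4→Xiong, Block 5→Xiong, Block 6→Santos+Xiong, Block 7→Reyes, Block 8→Santos, Block 9→Reyes.
Loads: Santos 4, Xiong 4, Reyes 2 — all ≤ 4.

4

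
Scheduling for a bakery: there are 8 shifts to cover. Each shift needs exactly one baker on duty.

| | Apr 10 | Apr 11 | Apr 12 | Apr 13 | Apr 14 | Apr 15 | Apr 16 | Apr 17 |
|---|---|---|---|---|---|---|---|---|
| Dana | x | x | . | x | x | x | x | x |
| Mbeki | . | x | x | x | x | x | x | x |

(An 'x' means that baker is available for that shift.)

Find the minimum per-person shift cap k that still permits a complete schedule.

With 2 bakers and 8 worker-slots to fill, someone must work at least ⌈8/2⌉ = 4 shifts, so k ≥ 4.
k = 4 works: Apr 10→Dana, Apr 11→Dana, Apr 12→Mbeki, Apr 13→Dana, Apr 14→Dana, Apr 15→Mbeki, Apr 16→Mbeki, Apr 17→Mbeki.
Loads: Dana 4, Mbeki 4 — all ≤ 4.

4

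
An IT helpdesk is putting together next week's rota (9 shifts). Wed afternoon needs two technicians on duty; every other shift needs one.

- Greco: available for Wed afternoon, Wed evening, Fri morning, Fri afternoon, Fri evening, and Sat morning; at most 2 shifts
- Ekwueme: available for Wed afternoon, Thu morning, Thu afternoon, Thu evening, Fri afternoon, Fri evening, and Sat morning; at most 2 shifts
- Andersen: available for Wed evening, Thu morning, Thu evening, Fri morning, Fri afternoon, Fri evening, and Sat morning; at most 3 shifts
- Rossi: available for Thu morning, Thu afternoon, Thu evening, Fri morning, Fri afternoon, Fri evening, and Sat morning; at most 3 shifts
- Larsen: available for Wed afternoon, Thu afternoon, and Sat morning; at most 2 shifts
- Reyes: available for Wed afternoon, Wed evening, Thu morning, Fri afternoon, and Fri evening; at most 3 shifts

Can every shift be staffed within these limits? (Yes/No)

Yes

One valid schedule: Wed afternoon→Larsen+Reyes, Wed evening→Greco, Thu morning→Andersen, Thu afternoon→Ekwueme, Thu evening→Ekwueme, Fri morning→Greco, Fri afternoon→Andersen, Fri evening→Andersen, Sat morning→Rossi.
Loads: Greco 2/2, Ekwueme 2/2, Andersen 3/3, Rossi 1/3, Larsen 1/2, Reyes 1/3 — all within limits.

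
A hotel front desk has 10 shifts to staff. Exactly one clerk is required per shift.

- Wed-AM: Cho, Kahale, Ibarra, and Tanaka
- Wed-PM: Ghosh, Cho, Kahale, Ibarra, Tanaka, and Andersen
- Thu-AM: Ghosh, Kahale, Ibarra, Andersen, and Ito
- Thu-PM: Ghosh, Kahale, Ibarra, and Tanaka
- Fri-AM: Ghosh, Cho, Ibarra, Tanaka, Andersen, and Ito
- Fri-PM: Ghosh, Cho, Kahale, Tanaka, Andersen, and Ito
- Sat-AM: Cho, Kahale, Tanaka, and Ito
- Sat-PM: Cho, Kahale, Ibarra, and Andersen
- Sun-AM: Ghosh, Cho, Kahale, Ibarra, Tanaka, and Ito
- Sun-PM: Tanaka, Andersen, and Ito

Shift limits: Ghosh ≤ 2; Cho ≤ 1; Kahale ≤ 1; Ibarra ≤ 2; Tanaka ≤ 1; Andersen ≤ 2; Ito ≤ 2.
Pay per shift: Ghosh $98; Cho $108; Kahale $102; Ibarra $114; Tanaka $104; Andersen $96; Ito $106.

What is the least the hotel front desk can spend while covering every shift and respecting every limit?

$1028

Picking the cheapest available clerk for each shift independently would cost $976, but that ignores the shift limits.
An optimal schedule: Wed-AM→Kahale, Wed-PM→Cho, Thu-AM→Ghosh, Thu-PM→Ghosh, Fri-AM→Ito, Fri-PM→Ito, Sat-AM→Tanaka, Sat-PM→Andersen, Sun-AM→Ibarra, Sun-PM→Andersen.
Total: 102 + 108 + 98 + 98 + 106 + 106 + 104 + 96 + 114 + 96 = $1028.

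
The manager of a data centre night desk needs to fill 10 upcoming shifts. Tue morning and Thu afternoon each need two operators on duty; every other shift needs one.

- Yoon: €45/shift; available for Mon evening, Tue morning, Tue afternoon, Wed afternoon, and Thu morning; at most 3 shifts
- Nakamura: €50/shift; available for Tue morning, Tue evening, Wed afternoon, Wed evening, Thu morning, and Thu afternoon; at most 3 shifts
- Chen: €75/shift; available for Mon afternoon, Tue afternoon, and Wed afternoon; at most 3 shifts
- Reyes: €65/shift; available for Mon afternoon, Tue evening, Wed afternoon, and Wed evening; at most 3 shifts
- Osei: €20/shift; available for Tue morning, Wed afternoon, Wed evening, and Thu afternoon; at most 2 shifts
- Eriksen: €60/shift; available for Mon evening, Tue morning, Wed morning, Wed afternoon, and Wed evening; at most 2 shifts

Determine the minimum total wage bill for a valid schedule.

Wed morning can only be covered by Eriksen, so that assignment is forced.
Thu afternoon can only be covered by Nakamura and Osei, so that assignment is forced.
Picking the cheapest available operator for each shift independently would cost €485, but that ignores the shift limits.
An optimal schedule: Mon afternoon→Reyes, Mon evening→Yoon, Tue morning→Nakamura+Eriksen, Tue afternoon→Yoon, Tue evening→Nakamura, Wed morning→Eriksen, Wed afternoon→Reyes, Wed evening→Osei, Thu morning→Yoon, Thu afternoon→Osei+Nakamura.
Total: 65 + 45 + 50 + 60 + 45 + 50 + 60 + 65 + 20 + 45 + 20 + 50 = €575.

€575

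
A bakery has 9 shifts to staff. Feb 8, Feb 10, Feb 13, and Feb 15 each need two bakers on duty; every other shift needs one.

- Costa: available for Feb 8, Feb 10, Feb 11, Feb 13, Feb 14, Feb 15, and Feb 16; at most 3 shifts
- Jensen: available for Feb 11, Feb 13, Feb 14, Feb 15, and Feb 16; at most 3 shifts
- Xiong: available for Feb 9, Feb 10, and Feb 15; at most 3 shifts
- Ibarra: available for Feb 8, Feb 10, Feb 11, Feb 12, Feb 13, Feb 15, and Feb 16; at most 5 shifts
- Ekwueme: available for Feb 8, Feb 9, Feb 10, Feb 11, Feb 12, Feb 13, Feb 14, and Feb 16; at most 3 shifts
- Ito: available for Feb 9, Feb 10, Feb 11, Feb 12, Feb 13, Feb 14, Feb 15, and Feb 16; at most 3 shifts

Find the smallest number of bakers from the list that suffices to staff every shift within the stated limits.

4

13 slots to fill and no one can take more than 5, so at least ⌈13/5⌉ = 3 bakers are needed.
Any 3 bakers together have capacity at most 5+3+3 = 11 < 13 slots, so 3 can never suffice.
Costa, Jensen, Xiong, and Ibarra alone can cover everything: Feb 8→Costa+Ibarra, Feb 9→Xiong, Feb 10→Costa+Xiong, Feb 11→Jensen, Feb 12→Ibarra, Feb 13→Jensen+Ibarra, Feb 14→Costa, Feb 15→Xiong+Ibarra, Feb 16→Jensen.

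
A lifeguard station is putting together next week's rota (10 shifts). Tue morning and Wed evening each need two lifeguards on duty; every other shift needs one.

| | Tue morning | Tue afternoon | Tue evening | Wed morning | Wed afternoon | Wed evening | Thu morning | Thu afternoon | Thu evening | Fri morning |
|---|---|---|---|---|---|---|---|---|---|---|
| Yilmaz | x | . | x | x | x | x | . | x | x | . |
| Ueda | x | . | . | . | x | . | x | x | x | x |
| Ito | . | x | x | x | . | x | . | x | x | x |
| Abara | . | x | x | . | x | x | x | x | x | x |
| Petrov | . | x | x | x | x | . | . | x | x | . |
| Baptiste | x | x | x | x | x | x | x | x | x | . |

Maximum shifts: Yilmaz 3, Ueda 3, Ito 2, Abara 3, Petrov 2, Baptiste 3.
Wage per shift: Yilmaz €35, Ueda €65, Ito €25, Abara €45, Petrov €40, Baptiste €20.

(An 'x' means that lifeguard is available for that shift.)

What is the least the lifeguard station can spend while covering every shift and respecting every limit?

€385

Picking the cheapest available lifeguard for each shift independently would cost €265, but that ignores the shift limits.
An optimal schedule: Tue morning→Baptiste+Yilmaz, Tue afternoon→Baptiste, Tue evening→Yilmaz, Wed morning→Ito, Wed afternoon→Petrov, Wed evening→Yilmaz+Abara, Thu morning→Baptiste, Thu afternoon→Petrov, Thu evening→Abara, Fri morning→Ito.
Total: 20 + 35 + 20 + 35 + 25 + 40 + 35 + 45 + 20 + 40 + 45 + 25 = €385.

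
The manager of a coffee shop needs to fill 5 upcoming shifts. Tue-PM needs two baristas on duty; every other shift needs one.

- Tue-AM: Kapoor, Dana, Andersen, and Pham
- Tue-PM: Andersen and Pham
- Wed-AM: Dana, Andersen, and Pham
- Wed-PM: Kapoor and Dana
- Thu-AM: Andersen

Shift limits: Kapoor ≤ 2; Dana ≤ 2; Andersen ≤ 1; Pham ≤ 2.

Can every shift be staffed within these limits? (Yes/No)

No

Total capacity is 7 and 6 slots are needed, so capacity alone doesn't rule it out.
Shifts {Tue-PM, Thu-AM} need 3 worker-slots in total, but the baristas available for any of those shifts (Andersen and Pham) can supply at most 2 among them. So no valid schedule exists.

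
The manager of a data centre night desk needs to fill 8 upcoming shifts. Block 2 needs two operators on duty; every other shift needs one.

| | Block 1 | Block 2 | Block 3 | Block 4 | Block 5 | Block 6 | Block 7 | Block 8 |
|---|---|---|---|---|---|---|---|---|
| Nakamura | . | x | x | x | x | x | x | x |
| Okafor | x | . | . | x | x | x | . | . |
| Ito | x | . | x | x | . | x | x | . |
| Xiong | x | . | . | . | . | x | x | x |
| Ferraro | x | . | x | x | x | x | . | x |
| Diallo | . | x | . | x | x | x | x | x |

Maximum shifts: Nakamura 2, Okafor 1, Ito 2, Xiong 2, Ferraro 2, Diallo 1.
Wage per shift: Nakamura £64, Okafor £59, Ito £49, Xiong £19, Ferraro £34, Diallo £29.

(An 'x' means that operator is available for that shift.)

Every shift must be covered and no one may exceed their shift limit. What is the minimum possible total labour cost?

Block 2 can only be covered by Nakamura and Diallo, so that assignment is forced.
Picking the cheapest available operator for each shift independently would cost £261, but that ignores the shift limits.
An optimal schedule: Block 1→Xiong, Block 2→Diallo+Nakamura, Block 3→Ferraro, Block 4→Ito, Block 5→Ferraro, Block 6→Okafor, Block 7→Ito, Block 8→Xiong.
Total: 19 + 29 + 64 + 34 + 49 + 34 + 59 + 49 + 19 = £356.

£356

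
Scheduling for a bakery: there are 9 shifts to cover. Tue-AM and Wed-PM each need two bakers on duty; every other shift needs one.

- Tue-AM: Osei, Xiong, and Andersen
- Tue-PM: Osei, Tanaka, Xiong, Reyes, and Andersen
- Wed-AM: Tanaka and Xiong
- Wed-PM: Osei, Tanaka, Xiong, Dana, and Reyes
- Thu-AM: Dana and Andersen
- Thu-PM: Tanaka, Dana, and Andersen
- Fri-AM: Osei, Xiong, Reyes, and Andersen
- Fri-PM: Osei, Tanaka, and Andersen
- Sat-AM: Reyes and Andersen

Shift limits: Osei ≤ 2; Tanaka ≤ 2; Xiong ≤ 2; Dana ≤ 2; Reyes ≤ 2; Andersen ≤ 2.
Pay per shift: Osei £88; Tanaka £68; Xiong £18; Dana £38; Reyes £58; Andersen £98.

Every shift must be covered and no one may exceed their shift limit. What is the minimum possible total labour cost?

Picking the cheapest available baker for each shift independently would cost £418, but that ignores the shift limits.
An optimal schedule: Tue-AM→Osei+Xiong, Tue-PM→Andersen, Wed-AM→Tanaka, Wed-PM→Dana+Reyes, Thu-AM→Dana, Thu-PM→Tanaka, Fri-AM→Xiong, Fri-PM→Osei, Sat-AM→Reyes.
Total: 88 + 18 + 98 + 68 + 38 + 58 + 38 + 68 + 18 + 88 + 58 = £638.

£638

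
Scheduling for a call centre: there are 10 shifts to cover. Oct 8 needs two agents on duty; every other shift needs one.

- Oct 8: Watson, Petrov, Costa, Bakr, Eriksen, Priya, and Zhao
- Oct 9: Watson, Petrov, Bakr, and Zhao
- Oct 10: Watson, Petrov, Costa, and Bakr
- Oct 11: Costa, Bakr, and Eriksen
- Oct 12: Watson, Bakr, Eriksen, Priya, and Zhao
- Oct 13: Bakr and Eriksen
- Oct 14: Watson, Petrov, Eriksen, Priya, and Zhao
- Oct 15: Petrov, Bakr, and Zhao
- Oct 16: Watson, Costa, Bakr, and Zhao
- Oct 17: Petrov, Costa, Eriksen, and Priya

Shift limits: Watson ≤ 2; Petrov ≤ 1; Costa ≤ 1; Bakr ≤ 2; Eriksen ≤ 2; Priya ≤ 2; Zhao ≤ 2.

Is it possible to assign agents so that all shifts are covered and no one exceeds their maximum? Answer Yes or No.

One valid schedule: Oct 8→Priya+Zhao, Oct 9→Watson, Oct 10→Watson, Oct 11→Costa, Oct 12→Eriksen, Oct 13→Bakr, Oct 14→Priya, Oct 15→Petrov, Oct 16→Bakr, Oct 17→Eriksen.
Loads: Watson 2/2, Petrov 1/1, Costa 1/1, Bakr 2/2, Eriksen 2/2, Priya 2/2, Zhao 1/2 — all within limits.

Yes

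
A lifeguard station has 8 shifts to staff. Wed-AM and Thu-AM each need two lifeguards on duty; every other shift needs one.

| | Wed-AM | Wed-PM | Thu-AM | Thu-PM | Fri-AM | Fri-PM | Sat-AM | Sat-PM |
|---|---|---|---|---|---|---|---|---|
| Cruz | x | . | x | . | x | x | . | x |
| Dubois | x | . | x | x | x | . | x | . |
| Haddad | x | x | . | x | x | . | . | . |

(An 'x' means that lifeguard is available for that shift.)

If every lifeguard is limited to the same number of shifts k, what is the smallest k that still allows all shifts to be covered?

With 3 lifeguards and 10 worker-slots to fill, someone must work at least ⌈10/3⌉ = 4 shifts, so k ≥ 4.
k = 4 works: Wed-AM→Cruz+Dubois, Wed-PM→Haddad, Thu-AM→Cruz+Dubois, Thu-PM→Dubois, Fri-AM→Haddad, Fri-PM→Cruz, Sat-AM→Dubois, Sat-PM→Cruz.
Loads: Cruz 4, Dubois 4, Haddad 2 — all ≤ 4.

4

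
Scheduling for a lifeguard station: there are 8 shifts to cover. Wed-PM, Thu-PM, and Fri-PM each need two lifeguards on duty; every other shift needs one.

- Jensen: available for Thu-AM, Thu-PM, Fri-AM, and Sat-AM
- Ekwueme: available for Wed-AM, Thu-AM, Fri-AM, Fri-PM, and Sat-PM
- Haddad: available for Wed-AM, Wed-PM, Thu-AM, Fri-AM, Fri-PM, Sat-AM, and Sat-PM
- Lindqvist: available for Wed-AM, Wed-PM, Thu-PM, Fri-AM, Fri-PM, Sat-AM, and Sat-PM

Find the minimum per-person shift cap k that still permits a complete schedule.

With 4 lifeguards and 11 worker-slots to fill, someone must work at least ⌈11/4⌉ = 3 shifts, so k ≥ 3.
k = 3 works: Wed-AM→Ekwueme, Wed-PM→Haddad+Lindqvist, Thu-AM→Jensen, Thu-PM→Jensen+Lindqvist, Fri-AM→Haddad, Fri-PM→Ekwueme+Haddad, Sat-AM→Jensen, Sat-PM→Ekwueme.
Loads: Jensen 3, Ekwueme 3, Haddad 3, Lindqvist 2 — all ≤ 3.

3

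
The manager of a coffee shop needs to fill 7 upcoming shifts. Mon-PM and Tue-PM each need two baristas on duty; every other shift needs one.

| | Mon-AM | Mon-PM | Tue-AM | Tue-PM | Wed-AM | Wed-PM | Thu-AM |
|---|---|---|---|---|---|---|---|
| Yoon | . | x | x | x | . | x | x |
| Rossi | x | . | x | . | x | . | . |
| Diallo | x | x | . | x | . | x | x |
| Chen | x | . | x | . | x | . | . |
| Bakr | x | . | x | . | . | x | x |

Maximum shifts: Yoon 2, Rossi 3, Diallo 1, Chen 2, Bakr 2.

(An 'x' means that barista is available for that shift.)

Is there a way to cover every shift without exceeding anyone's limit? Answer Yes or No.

Total capacity is 10 and 9 slots are needed, so capacity alone doesn't rule it out.
Shifts {Mon-PM, Tue-PM} need 4 worker-slots in total, but the baristas available for any of those shifts (Yoon and Diallo) can supply at most 3 among them. So no valid schedule exists.

No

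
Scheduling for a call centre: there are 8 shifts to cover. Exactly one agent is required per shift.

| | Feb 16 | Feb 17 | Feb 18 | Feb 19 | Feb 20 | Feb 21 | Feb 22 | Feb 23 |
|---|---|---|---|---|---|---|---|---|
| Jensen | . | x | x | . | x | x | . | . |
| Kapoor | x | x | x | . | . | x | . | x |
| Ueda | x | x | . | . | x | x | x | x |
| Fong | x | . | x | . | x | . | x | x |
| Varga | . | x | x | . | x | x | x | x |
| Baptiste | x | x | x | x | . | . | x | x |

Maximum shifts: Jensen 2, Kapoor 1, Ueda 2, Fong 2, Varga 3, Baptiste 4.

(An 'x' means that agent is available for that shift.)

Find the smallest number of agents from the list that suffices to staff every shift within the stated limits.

3

8 slots to fill and no one can take more than 4, so at least ⌈8/4⌉ = 2 agents are needed.
Any 2 agents together have capacity at most 4+3 = 7 < 8 slots, so 2 can never suffice.
Jensen, Ueda, and Baptiste alone can cover everything: Feb 16→Ueda, Feb 17→Baptiste, Feb 18→Jensen, Feb 19→Baptiste, Feb 20→Jensen, Feb 21→Ueda, Feb 22→Baptiste, Feb 23→Baptiste.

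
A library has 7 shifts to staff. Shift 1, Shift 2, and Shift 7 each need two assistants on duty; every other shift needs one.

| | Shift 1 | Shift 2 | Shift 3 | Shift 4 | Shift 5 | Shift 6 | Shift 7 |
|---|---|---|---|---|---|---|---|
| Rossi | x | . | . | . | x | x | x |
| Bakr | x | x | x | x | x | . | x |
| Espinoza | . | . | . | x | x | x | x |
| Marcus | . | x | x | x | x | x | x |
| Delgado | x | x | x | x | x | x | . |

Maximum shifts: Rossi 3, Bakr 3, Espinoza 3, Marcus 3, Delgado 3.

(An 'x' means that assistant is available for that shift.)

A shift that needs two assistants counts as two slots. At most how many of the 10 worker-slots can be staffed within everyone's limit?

Total capacity across all assistants is 3+3+3+3+3 = 15, and 10 slots are needed, so at most 10 can be filled.
An assignment achieving 10: Shift 1→Rossi+Bakr, Shift 2→Bakr+Marcus, Shift 3→Bakr, Shift 4→Espinoza, Shift 5→Espinoza, Shift 6→Rossi, Shift 7→Rossi+Espinoza.
Loads: Rossi 3/3, Bakr 3/3, Espinoza 3/3, Marcus 1/3, Delgado 0/3.

10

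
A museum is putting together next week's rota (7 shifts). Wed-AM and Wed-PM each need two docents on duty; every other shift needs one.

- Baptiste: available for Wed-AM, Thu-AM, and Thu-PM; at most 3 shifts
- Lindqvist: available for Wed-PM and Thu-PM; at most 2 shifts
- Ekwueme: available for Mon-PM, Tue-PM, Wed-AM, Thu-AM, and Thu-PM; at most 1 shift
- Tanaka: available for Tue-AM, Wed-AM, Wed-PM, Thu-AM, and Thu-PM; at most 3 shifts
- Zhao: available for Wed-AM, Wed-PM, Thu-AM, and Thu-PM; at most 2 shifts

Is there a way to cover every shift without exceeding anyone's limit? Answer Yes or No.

No

Total capacity is 11 and 9 slots are needed, so capacity alone doesn't rule it out.
Shifts {Mon-PM, Tue-PM} need 2 worker-slots in total, but the docents available for any of those shifts (Ekwueme) can supply at most 1 among them. So no valid schedule exists.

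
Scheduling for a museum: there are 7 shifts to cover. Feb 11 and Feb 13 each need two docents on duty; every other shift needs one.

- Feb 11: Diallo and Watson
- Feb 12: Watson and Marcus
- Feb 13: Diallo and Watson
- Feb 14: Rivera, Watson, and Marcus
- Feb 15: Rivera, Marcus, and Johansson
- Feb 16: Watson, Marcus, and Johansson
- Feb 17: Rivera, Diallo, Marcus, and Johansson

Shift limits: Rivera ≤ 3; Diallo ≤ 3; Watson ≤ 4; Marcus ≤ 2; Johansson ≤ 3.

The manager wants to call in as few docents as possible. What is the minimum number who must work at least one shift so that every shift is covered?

9 slots to fill and no one can take more than 4, so at least ⌈9/4⌉ = 3 docents are needed.
Rivera, Diallo, and Watson alone can cover everything: Feb 11→Diallo+Watson, Feb 12→Watson, Feb 13→Diallo+Watson, Feb 14→Rivera, Feb 15→Rivera, Feb 16→Watson, Feb 17→Rivera.

3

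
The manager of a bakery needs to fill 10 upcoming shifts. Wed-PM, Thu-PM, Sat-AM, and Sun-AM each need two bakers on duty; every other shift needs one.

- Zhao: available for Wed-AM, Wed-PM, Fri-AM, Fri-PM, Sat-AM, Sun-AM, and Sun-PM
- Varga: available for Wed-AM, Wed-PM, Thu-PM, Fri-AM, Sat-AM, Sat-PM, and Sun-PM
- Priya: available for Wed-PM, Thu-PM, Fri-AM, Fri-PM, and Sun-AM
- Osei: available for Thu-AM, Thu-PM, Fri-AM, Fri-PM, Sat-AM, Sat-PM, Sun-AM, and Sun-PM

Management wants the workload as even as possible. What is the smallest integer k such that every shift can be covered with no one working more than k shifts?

With 4 bakers and 14 worker-slots to fill, someone must work at least ⌈14/4⌉ = 4 shifts, so k ≥ 4.
k = 4 works: Wed-AM→Zhao, Wed-PM→Zhao+Varga, Thu-AM→Osei, Thu-PM→Varga+Priya, Fri-AM→Priya, Fri-PM→Zhao, Sat-AM→Zhao+Varga, Sat-PM→Varga, Sun-AM→Priya+Osei, Sun-PM→Osei.
Loads: Zhao 4, Varga 4, Priya 3, Osei 3 — all ≤ 4.

4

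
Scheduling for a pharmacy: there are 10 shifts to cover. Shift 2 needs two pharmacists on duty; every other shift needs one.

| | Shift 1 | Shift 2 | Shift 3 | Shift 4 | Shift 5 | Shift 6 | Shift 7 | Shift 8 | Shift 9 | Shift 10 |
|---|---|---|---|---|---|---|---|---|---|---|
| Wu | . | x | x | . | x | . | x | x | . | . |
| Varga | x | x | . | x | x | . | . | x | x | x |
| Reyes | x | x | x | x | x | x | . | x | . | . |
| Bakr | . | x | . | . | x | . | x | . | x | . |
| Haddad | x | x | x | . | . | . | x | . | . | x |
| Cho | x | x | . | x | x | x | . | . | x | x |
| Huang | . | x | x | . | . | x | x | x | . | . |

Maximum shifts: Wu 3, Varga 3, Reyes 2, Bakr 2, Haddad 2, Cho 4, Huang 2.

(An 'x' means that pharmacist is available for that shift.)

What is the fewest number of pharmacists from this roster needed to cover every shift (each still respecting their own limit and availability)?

11 slots to fill and no one can take more than 4, so at least ⌈11/4⌉ = 3 pharmacists are needed.
Any 3 pharmacists together have capacity at most 4+3+3 = 10 < 11 slots, so 3 can never suffice.
Wu, Varga, Reyes, and Cho alone can cover everything: Shift 1→Varga, Shift 2→Reyes+Cho, Shift 3→Wu, Shift 4→Cho, Shift 5→Cho, Shift 6→Reyes, Shift 7→Wu, Shift 8→Wu, Shift 9→Varga, Shift 10→Varga.

4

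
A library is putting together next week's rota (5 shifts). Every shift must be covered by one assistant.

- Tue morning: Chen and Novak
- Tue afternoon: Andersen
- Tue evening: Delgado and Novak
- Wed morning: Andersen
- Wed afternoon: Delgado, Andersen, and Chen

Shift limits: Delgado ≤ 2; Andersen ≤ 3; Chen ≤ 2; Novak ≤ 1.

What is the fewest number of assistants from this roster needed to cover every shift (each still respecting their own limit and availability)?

3

5 slots to fill and no one can take more than 3, so at least ⌈5/3⌉ = 2 assistants are needed.
Shifts {Tue morning, Tue afternoon, Tue evening} need 3 slots, but among the assistants available for them (Delgado, Andersen, Chen, and Novak) any 2 together supply at most 2. So 2 assistants are not enough.
Delgado, Andersen, and Chen alone can cover everything: Tue morning→Chen, Tue afternoon→Andersen, Tue evening→Delgado, Wed morning→Andersen, Wed afternoon→Delgado.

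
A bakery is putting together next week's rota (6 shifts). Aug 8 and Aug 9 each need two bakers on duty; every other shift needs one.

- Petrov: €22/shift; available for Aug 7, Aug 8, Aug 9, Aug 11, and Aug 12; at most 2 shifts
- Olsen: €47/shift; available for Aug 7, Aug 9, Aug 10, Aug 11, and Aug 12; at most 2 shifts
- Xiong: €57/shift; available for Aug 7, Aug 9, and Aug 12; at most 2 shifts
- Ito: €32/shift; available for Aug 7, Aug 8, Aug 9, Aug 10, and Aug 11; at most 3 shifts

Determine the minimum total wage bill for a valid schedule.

Aug 8 can only be covered by Petrov and Ito, so that assignment is forced.
Picking the cheapest available baker for each shift independently would cost €206, but that ignores the shift limits.
An optimal schedule: Aug 7→Ito, Aug 8→Petrov+Ito, Aug 9→Olsen+Xiong, Aug 10→Ito, Aug 11→Petrov, Aug 12→Olsen.
Total: 32 + 22 + 32 + 47 + 57 + 32 + 22 + 47 = €291.

€291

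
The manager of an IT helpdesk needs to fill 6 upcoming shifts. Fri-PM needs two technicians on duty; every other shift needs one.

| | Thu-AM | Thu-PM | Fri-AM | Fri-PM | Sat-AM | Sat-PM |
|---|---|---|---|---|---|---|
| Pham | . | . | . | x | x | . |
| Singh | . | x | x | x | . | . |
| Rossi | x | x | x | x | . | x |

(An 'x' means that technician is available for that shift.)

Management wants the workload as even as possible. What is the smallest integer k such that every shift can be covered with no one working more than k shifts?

3

With 3 technicians and 7 worker-slots to fill, someone must work at least ⌈7/3⌉ = 3 shifts, so k ≥ 3.
k = 3 works: Thu-AM→Rossi, Thu-PM→Singh, Fri-AM→Singh, Fri-PM→Pham+Singh, Sat-AM→Pham, Sat-PM→Rossi.
Loads: Pham 2, Singh 3, Rossi 2 — all ≤ 3.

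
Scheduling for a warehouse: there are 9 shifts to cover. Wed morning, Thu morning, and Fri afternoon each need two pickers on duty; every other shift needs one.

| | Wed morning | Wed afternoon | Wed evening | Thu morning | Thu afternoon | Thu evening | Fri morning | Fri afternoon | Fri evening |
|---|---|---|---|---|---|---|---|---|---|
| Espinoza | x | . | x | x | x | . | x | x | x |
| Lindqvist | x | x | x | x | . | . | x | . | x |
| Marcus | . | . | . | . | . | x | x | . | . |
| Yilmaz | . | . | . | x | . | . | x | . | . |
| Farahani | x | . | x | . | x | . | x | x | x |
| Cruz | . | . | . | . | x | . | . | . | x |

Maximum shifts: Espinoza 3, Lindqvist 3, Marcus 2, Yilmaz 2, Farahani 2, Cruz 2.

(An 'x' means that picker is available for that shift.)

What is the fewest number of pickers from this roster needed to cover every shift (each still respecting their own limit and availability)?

5

12 slots to fill and no one can take more than 3, so at least ⌈12/3⌉ = 4 pickers are needed.
Any 4 pickers together have capacity at most 3+3+2+2 = 10 < 12 slots, so 4 can never suffice.
Espinoza, Lindqvist, Marcus, Farahani, and Cruz alone can cover everything: Wed morning→Espinoza+Lindqvist, Wed afternoon→Lindqvist, Wed evening→Farahani, Thu morning→Espinoza+Lindqvist, Thu afternoon→Cruz, Thu evening→Marcus, Fri morning→Marcus, Fri afternoon→Espinoza+Farahani, Fri evening→Cruz.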